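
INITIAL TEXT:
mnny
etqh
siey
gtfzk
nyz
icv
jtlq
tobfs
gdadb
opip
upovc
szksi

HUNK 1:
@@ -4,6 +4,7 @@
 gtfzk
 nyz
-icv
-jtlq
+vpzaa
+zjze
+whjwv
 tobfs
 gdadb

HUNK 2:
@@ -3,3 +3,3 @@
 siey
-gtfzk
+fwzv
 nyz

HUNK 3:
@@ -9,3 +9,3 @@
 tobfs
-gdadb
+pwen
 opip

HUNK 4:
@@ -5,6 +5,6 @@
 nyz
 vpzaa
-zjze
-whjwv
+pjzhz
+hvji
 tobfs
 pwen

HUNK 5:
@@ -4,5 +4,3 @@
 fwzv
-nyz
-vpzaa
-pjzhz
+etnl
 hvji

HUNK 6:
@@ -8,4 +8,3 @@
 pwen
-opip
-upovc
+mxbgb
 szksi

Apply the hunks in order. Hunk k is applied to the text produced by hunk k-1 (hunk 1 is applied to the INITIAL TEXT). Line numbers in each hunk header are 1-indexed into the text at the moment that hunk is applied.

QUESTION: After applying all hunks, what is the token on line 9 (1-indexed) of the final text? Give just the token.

Answer: mxbgb

Derivation:
Hunk 1: at line 4 remove [icv,jtlq] add [vpzaa,zjze,whjwv] -> 13 lines: mnny etqh siey gtfzk nyz vpzaa zjze whjwv tobfs gdadb opip upovc szksi
Hunk 2: at line 3 remove [gtfzk] add [fwzv] -> 13 lines: mnny etqh siey fwzv nyz vpzaa zjze whjwv tobfs gdadb opip upovc szksi
Hunk 3: at line 9 remove [gdadb] add [pwen] -> 13 lines: mnny etqh siey fwzv nyz vpzaa zjze whjwv tobfs pwen opip upovc szksi
Hunk 4: at line 5 remove [zjze,whjwv] add [pjzhz,hvji] -> 13 lines: mnny etqh siey fwzv nyz vpzaa pjzhz hvji tobfs pwen opip upovc szksi
Hunk 5: at line 4 remove [nyz,vpzaa,pjzhz] add [etnl] -> 11 lines: mnny etqh siey fwzv etnl hvji tobfs pwen opip upovc szksi
Hunk 6: at line 8 remove [opip,upovc] add [mxbgb] -> 10 lines: mnny etqh siey fwzv etnl hvji tobfs pwen mxbgb szksi
Final line 9: mxbgb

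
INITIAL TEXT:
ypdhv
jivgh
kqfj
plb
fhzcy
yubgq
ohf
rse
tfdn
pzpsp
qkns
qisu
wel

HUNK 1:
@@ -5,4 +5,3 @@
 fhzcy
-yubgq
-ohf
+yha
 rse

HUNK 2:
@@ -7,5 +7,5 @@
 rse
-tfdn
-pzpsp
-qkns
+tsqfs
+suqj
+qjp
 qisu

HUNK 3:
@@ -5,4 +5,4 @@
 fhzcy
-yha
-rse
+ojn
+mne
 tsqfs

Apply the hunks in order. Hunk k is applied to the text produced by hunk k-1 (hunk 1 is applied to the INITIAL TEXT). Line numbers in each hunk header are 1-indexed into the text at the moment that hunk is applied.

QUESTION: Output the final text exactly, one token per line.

Hunk 1: at line 5 remove [yubgq,ohf] add [yha] -> 12 lines: ypdhv jivgh kqfj plb fhzcy yha rse tfdn pzpsp qkns qisu wel
Hunk 2: at line 7 remove [tfdn,pzpsp,qkns] add [tsqfs,suqj,qjp] -> 12 lines: ypdhv jivgh kqfj plb fhzcy yha rse tsqfs suqj qjp qisu wel
Hunk 3: at line 5 remove [yha,rse] add [ojn,mne] -> 12 lines: ypdhv jivgh kqfj plb fhzcy ojn mne tsqfs suqj qjp qisu wel

Answer: ypdhv
jivgh
kqfj
plb
fhzcy
ojn
mne
tsqfs
suqj
qjp
qisu
wel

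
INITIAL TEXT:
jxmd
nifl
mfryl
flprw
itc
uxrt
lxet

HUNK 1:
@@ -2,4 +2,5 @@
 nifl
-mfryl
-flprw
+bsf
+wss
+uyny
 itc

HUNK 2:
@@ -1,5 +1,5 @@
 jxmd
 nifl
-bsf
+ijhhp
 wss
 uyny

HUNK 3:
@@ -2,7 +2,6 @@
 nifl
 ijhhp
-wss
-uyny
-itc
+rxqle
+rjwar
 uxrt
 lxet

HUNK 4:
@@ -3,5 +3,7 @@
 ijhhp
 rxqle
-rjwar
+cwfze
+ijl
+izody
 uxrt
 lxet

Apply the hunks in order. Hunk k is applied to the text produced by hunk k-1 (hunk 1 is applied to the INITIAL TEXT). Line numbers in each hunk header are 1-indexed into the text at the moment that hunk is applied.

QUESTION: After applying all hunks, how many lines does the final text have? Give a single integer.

Hunk 1: at line 2 remove [mfryl,flprw] add [bsf,wss,uyny] -> 8 lines: jxmd nifl bsf wss uyny itc uxrt lxet
Hunk 2: at line 1 remove [bsf] add [ijhhp] -> 8 lines: jxmd nifl ijhhp wss uyny itc uxrt lxet
Hunk 3: at line 2 remove [wss,uyny,itc] add [rxqle,rjwar] -> 7 lines: jxmd nifl ijhhp rxqle rjwar uxrt lxet
Hunk 4: at line 3 remove [rjwar] add [cwfze,ijl,izody] -> 9 lines: jxmd nifl ijhhp rxqle cwfze ijl izody uxrt lxet
Final line count: 9

Answer: 9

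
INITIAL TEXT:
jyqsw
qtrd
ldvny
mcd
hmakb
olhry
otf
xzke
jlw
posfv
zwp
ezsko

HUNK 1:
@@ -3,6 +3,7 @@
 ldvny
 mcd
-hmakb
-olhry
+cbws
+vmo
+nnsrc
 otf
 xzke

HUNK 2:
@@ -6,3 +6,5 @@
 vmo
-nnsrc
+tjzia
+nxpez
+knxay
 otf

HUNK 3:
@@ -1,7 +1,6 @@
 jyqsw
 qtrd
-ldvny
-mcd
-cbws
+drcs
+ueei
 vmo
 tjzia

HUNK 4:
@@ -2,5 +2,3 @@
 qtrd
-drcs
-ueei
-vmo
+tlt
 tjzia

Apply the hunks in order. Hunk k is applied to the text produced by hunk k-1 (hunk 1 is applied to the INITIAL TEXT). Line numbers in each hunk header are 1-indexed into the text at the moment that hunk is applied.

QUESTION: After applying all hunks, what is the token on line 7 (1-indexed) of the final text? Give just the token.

Answer: otf

Derivation:
Hunk 1: at line 3 remove [hmakb,olhry] add [cbws,vmo,nnsrc] -> 13 lines: jyqsw qtrd ldvny mcd cbws vmo nnsrc otf xzke jlw posfv zwp ezsko
Hunk 2: at line 6 remove [nnsrc] add [tjzia,nxpez,knxay] -> 15 lines: jyqsw qtrd ldvny mcd cbws vmo tjzia nxpez knxay otf xzke jlw posfv zwp ezsko
Hunk 3: at line 1 remove [ldvny,mcd,cbws] add [drcs,ueei] -> 14 lines: jyqsw qtrd drcs ueei vmo tjzia nxpez knxay otf xzke jlw posfv zwp ezsko
Hunk 4: at line 2 remove [drcs,ueei,vmo] add [tlt] -> 12 lines: jyqsw qtrd tlt tjzia nxpez knxay otf xzke jlw posfv zwp ezsko
Final line 7: otf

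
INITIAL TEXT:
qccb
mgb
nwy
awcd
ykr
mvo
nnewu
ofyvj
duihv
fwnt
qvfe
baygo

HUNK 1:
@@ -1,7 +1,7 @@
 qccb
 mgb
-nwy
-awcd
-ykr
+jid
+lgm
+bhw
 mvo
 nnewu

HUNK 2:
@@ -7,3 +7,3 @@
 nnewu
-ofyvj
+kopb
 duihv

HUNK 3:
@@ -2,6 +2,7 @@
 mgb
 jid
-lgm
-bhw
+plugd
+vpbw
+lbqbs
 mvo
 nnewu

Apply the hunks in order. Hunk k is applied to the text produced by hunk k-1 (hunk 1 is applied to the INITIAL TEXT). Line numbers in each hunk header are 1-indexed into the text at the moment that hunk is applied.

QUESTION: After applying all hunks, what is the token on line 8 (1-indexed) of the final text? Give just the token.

Answer: nnewu

Derivation:
Hunk 1: at line 1 remove [nwy,awcd,ykr] add [jid,lgm,bhw] -> 12 lines: qccb mgb jid lgm bhw mvo nnewu ofyvj duihv fwnt qvfe baygo
Hunk 2: at line 7 remove [ofyvj] add [kopb] -> 12 lines: qccb mgb jid lgm bhw mvo nnewu kopb duihv fwnt qvfe baygo
Hunk 3: at line 2 remove [lgm,bhw] add [plugd,vpbw,lbqbs] -> 13 lines: qccb mgb jid plugd vpbw lbqbs mvo nnewu kopb duihv fwnt qvfe baygo
Final line 8: nnewu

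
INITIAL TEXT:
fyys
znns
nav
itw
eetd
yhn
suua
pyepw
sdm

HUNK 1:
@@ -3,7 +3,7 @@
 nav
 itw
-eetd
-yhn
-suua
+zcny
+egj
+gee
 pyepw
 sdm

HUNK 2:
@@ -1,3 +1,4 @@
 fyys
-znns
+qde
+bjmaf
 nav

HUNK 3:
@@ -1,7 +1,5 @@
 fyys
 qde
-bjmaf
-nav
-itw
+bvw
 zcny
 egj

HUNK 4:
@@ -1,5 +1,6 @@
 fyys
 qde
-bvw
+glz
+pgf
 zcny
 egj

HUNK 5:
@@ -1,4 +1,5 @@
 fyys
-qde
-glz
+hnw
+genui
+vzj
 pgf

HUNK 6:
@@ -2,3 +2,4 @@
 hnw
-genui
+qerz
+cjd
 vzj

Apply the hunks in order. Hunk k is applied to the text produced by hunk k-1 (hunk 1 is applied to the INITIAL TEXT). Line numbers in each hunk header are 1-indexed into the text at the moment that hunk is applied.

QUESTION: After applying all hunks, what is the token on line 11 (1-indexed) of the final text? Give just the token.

Hunk 1: at line 3 remove [eetd,yhn,suua] add [zcny,egj,gee] -> 9 lines: fyys znns nav itw zcny egj gee pyepw sdm
Hunk 2: at line 1 remove [znns] add [qde,bjmaf] -> 10 lines: fyys qde bjmaf nav itw zcny egj gee pyepw sdm
Hunk 3: at line 1 remove [bjmaf,nav,itw] add [bvw] -> 8 lines: fyys qde bvw zcny egj gee pyepw sdm
Hunk 4: at line 1 remove [bvw] add [glz,pgf] -> 9 lines: fyys qde glz pgf zcny egj gee pyepw sdm
Hunk 5: at line 1 remove [qde,glz] add [hnw,genui,vzj] -> 10 lines: fyys hnw genui vzj pgf zcny egj gee pyepw sdm
Hunk 6: at line 2 remove [genui] add [qerz,cjd] -> 11 lines: fyys hnw qerz cjd vzj pgf zcny egj gee pyepw sdm
Final line 11: sdm

Answer: sdm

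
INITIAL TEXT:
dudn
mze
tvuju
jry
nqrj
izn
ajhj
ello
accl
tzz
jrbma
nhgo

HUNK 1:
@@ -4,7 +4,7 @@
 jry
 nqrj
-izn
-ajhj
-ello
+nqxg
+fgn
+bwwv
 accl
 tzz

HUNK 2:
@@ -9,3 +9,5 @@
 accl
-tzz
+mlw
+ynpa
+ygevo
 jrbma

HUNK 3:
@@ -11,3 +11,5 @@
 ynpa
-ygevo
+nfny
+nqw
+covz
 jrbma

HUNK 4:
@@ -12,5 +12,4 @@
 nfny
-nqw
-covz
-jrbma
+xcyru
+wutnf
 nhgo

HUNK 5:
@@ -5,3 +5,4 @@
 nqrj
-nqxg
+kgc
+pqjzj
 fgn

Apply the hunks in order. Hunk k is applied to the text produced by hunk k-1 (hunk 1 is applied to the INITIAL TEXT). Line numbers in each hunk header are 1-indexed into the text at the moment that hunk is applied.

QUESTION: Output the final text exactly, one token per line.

Answer: dudn
mze
tvuju
jry
nqrj
kgc
pqjzj
fgn
bwwv
accl
mlw
ynpa
nfny
xcyru
wutnf
nhgo

Derivation:
Hunk 1: at line 4 remove [izn,ajhj,ello] add [nqxg,fgn,bwwv] -> 12 lines: dudn mze tvuju jry nqrj nqxg fgn bwwv accl tzz jrbma nhgo
Hunk 2: at line 9 remove [tzz] add [mlw,ynpa,ygevo] -> 14 lines: dudn mze tvuju jry nqrj nqxg fgn bwwv accl mlw ynpa ygevo jrbma nhgo
Hunk 3: at line 11 remove [ygevo] add [nfny,nqw,covz] -> 16 lines: dudn mze tvuju jry nqrj nqxg fgn bwwv accl mlw ynpa nfny nqw covz jrbma nhgo
Hunk 4: at line 12 remove [nqw,covz,jrbma] add [xcyru,wutnf] -> 15 lines: dudn mze tvuju jry nqrj nqxg fgn bwwv accl mlw ynpa nfny xcyru wutnf nhgo
Hunk 5: at line 5 remove [nqxg] add [kgc,pqjzj] -> 16 lines: dudn mze tvuju jry nqrj kgc pqjzj fgn bwwv accl mlw ynpa nfny xcyru wutnf nhgo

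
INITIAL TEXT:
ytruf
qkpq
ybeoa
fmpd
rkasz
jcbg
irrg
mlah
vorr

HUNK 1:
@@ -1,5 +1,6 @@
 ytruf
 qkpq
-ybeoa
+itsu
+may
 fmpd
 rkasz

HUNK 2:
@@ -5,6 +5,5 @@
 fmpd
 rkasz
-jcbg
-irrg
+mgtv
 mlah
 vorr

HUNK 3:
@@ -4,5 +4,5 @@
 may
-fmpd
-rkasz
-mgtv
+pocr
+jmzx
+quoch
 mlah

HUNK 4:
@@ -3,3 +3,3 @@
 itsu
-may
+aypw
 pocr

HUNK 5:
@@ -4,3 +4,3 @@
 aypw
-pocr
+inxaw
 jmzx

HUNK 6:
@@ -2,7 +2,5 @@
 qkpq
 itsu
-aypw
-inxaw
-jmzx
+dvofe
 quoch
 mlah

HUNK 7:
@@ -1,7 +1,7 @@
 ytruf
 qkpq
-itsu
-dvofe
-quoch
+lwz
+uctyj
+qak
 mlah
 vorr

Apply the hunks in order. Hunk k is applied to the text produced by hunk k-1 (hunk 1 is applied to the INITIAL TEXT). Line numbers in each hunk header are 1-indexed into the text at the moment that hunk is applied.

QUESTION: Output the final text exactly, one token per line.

Answer: ytruf
qkpq
lwz
uctyj
qak
mlah
vorr

Derivation:
Hunk 1: at line 1 remove [ybeoa] add [itsu,may] -> 10 lines: ytruf qkpq itsu may fmpd rkasz jcbg irrg mlah vorr
Hunk 2: at line 5 remove [jcbg,irrg] add [mgtv] -> 9 lines: ytruf qkpq itsu may fmpd rkasz mgtv mlah vorr
Hunk 3: at line 4 remove [fmpd,rkasz,mgtv] add [pocr,jmzx,quoch] -> 9 lines: ytruf qkpq itsu may pocr jmzx quoch mlah vorr
Hunk 4: at line 3 remove [may] add [aypw] -> 9 lines: ytruf qkpq itsu aypw pocr jmzx quoch mlah vorr
Hunk 5: at line 4 remove [pocr] add [inxaw] -> 9 lines: ytruf qkpq itsu aypw inxaw jmzx quoch mlah vorr
Hunk 6: at line 2 remove [aypw,inxaw,jmzx] add [dvofe] -> 7 lines: ytruf qkpq itsu dvofe quoch mlah vorr
Hunk 7: at line 1 remove [itsu,dvofe,quoch] add [lwz,uctyj,qak] -> 7 lines: ytruf qkpq lwz uctyj qak mlah vorr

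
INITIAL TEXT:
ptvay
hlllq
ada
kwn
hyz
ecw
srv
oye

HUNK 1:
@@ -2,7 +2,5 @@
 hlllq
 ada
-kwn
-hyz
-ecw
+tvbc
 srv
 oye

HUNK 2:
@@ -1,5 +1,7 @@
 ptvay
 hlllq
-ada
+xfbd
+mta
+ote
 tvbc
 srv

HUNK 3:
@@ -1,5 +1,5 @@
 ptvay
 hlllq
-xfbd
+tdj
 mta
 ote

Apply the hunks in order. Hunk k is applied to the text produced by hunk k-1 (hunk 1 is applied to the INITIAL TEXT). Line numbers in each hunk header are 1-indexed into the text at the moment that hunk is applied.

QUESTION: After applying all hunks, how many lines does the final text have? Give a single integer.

Answer: 8

Derivation:
Hunk 1: at line 2 remove [kwn,hyz,ecw] add [tvbc] -> 6 lines: ptvay hlllq ada tvbc srv oye
Hunk 2: at line 1 remove [ada] add [xfbd,mta,ote] -> 8 lines: ptvay hlllq xfbd mta ote tvbc srv oye
Hunk 3: at line 1 remove [xfbd] add [tdj] -> 8 lines: ptvay hlllq tdj mta ote tvbc srv oye
Final line count: 8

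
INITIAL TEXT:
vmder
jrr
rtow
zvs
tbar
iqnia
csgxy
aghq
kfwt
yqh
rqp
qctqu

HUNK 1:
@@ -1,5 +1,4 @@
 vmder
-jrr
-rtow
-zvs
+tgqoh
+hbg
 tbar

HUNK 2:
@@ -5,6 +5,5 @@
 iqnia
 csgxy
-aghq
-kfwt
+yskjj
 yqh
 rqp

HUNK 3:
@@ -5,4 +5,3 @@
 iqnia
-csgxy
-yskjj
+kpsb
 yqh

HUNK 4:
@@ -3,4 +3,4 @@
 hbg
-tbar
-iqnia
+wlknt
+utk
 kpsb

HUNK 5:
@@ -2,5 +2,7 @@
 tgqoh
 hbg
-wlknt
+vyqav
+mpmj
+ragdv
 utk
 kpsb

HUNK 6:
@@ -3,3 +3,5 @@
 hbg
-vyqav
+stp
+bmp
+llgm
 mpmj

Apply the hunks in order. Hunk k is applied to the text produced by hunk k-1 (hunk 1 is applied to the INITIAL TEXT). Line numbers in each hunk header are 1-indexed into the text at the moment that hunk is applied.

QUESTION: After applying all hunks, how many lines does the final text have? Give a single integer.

Answer: 13

Derivation:
Hunk 1: at line 1 remove [jrr,rtow,zvs] add [tgqoh,hbg] -> 11 lines: vmder tgqoh hbg tbar iqnia csgxy aghq kfwt yqh rqp qctqu
Hunk 2: at line 5 remove [aghq,kfwt] add [yskjj] -> 10 lines: vmder tgqoh hbg tbar iqnia csgxy yskjj yqh rqp qctqu
Hunk 3: at line 5 remove [csgxy,yskjj] add [kpsb] -> 9 lines: vmder tgqoh hbg tbar iqnia kpsb yqh rqp qctqu
Hunk 4: at line 3 remove [tbar,iqnia] add [wlknt,utk] -> 9 lines: vmder tgqoh hbg wlknt utk kpsb yqh rqp qctqu
Hunk 5: at line 2 remove [wlknt] add [vyqav,mpmj,ragdv] -> 11 lines: vmder tgqoh hbg vyqav mpmj ragdv utk kpsb yqh rqp qctqu
Hunk 6: at line 3 remove [vyqav] add [stp,bmp,llgm] -> 13 lines: vmder tgqoh hbg stp bmp llgm mpmj ragdv utk kpsb yqh rqp qctqu
Final line count: 13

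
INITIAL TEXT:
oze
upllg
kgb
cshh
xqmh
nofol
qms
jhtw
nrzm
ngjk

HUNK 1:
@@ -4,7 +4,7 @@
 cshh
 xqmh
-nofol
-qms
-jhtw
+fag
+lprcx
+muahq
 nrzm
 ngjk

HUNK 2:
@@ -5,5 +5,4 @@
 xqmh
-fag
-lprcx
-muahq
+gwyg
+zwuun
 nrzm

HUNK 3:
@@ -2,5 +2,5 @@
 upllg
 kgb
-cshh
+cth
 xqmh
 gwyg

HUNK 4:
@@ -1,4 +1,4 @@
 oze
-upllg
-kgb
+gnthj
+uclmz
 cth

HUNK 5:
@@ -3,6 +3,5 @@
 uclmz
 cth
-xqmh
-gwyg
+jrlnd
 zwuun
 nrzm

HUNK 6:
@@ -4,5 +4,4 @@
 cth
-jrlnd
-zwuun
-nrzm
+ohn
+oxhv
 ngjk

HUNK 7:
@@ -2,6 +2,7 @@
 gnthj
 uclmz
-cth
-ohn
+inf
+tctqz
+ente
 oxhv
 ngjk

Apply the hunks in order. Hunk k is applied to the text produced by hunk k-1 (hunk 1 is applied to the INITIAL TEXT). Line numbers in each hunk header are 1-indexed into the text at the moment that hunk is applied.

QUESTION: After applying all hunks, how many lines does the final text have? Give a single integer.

Answer: 8

Derivation:
Hunk 1: at line 4 remove [nofol,qms,jhtw] add [fag,lprcx,muahq] -> 10 lines: oze upllg kgb cshh xqmh fag lprcx muahq nrzm ngjk
Hunk 2: at line 5 remove [fag,lprcx,muahq] add [gwyg,zwuun] -> 9 lines: oze upllg kgb cshh xqmh gwyg zwuun nrzm ngjk
Hunk 3: at line 2 remove [cshh] add [cth] -> 9 lines: oze upllg kgb cth xqmh gwyg zwuun nrzm ngjk
Hunk 4: at line 1 remove [upllg,kgb] add [gnthj,uclmz] -> 9 lines: oze gnthj uclmz cth xqmh gwyg zwuun nrzm ngjk
Hunk 5: at line 3 remove [xqmh,gwyg] add [jrlnd] -> 8 lines: oze gnthj uclmz cth jrlnd zwuun nrzm ngjk
Hunk 6: at line 4 remove [jrlnd,zwuun,nrzm] add [ohn,oxhv] -> 7 lines: oze gnthj uclmz cth ohn oxhv ngjk
Hunk 7: at line 2 remove [cth,ohn] add [inf,tctqz,ente] -> 8 lines: oze gnthj uclmz inf tctqz ente oxhv ngjk
Final line count: 8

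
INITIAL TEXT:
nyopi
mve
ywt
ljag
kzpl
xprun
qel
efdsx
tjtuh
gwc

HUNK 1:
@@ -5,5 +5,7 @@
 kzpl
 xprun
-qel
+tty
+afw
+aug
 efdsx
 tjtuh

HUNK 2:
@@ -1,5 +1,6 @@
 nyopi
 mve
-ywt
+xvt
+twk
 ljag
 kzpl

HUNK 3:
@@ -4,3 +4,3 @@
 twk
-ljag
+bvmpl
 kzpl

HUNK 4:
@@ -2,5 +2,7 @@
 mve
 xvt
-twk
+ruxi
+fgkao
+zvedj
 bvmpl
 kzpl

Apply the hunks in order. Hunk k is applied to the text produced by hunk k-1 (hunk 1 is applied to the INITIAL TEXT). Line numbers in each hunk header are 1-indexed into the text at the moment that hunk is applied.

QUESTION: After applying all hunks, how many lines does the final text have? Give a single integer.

Hunk 1: at line 5 remove [qel] add [tty,afw,aug] -> 12 lines: nyopi mve ywt ljag kzpl xprun tty afw aug efdsx tjtuh gwc
Hunk 2: at line 1 remove [ywt] add [xvt,twk] -> 13 lines: nyopi mve xvt twk ljag kzpl xprun tty afw aug efdsx tjtuh gwc
Hunk 3: at line 4 remove [ljag] add [bvmpl] -> 13 lines: nyopi mve xvt twk bvmpl kzpl xprun tty afw aug efdsx tjtuh gwc
Hunk 4: at line 2 remove [twk] add [ruxi,fgkao,zvedj] -> 15 lines: nyopi mve xvt ruxi fgkao zvedj bvmpl kzpl xprun tty afw aug efdsx tjtuh gwc
Final line count: 15

Answer: 15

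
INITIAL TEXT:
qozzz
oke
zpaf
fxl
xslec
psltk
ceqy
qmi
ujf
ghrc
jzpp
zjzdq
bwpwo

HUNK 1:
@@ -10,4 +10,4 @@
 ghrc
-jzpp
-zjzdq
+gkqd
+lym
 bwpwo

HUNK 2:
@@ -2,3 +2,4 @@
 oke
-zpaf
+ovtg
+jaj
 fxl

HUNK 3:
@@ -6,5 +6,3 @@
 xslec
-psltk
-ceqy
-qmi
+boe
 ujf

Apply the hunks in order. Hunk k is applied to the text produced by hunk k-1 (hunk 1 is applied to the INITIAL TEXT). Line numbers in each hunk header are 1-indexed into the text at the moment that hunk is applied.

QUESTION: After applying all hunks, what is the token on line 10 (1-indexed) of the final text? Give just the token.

Answer: gkqd

Derivation:
Hunk 1: at line 10 remove [jzpp,zjzdq] add [gkqd,lym] -> 13 lines: qozzz oke zpaf fxl xslec psltk ceqy qmi ujf ghrc gkqd lym bwpwo
Hunk 2: at line 2 remove [zpaf] add [ovtg,jaj] -> 14 lines: qozzz oke ovtg jaj fxl xslec psltk ceqy qmi ujf ghrc gkqd lym bwpwo
Hunk 3: at line 6 remove [psltk,ceqy,qmi] add [boe] -> 12 lines: qozzz oke ovtg jaj fxl xslec boe ujf ghrc gkqd lym bwpwo
Final line 10: gkqd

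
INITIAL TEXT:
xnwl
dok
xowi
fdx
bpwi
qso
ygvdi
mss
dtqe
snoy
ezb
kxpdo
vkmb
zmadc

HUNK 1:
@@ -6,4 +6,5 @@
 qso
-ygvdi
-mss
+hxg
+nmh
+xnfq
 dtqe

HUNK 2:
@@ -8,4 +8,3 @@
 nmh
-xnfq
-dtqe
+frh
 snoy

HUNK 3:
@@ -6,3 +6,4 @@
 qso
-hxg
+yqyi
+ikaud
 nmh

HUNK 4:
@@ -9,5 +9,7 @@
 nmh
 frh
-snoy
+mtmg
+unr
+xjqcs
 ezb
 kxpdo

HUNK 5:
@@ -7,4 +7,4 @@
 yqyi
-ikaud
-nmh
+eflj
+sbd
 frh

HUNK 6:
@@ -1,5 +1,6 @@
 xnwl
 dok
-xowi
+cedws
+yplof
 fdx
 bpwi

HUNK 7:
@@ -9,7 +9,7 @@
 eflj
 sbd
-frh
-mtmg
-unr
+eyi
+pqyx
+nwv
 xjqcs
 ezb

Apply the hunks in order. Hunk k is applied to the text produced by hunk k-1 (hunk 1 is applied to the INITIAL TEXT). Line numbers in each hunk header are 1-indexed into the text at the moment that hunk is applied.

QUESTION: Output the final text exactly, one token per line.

Hunk 1: at line 6 remove [ygvdi,mss] add [hxg,nmh,xnfq] -> 15 lines: xnwl dok xowi fdx bpwi qso hxg nmh xnfq dtqe snoy ezb kxpdo vkmb zmadc
Hunk 2: at line 8 remove [xnfq,dtqe] add [frh] -> 14 lines: xnwl dok xowi fdx bpwi qso hxg nmh frh snoy ezb kxpdo vkmb zmadc
Hunk 3: at line 6 remove [hxg] add [yqyi,ikaud] -> 15 lines: xnwl dok xowi fdx bpwi qso yqyi ikaud nmh frh snoy ezb kxpdo vkmb zmadc
Hunk 4: at line 9 remove [snoy] add [mtmg,unr,xjqcs] -> 17 lines: xnwl dok xowi fdx bpwi qso yqyi ikaud nmh frh mtmg unr xjqcs ezb kxpdo vkmb zmadc
Hunk 5: at line 7 remove [ikaud,nmh] add [eflj,sbd] -> 17 lines: xnwl dok xowi fdx bpwi qso yqyi eflj sbd frh mtmg unr xjqcs ezb kxpdo vkmb zmadc
Hunk 6: at line 1 remove [xowi] add [cedws,yplof] -> 18 lines: xnwl dok cedws yplof fdx bpwi qso yqyi eflj sbd frh mtmg unr xjqcs ezb kxpdo vkmb zmadc
Hunk 7: at line 9 remove [frh,mtmg,unr] add [eyi,pqyx,nwv] -> 18 lines: xnwl dok cedws yplof fdx bpwi qso yqyi eflj sbd eyi pqyx nwv xjqcs ezb kxpdo vkmb zmadc

Answer: xnwl
dok
cedws
yplof
fdx
bpwi
qso
yqyi
eflj
sbd
eyi
pqyx
nwv
xjqcs
ezb
kxpdo
vkmb
zmadc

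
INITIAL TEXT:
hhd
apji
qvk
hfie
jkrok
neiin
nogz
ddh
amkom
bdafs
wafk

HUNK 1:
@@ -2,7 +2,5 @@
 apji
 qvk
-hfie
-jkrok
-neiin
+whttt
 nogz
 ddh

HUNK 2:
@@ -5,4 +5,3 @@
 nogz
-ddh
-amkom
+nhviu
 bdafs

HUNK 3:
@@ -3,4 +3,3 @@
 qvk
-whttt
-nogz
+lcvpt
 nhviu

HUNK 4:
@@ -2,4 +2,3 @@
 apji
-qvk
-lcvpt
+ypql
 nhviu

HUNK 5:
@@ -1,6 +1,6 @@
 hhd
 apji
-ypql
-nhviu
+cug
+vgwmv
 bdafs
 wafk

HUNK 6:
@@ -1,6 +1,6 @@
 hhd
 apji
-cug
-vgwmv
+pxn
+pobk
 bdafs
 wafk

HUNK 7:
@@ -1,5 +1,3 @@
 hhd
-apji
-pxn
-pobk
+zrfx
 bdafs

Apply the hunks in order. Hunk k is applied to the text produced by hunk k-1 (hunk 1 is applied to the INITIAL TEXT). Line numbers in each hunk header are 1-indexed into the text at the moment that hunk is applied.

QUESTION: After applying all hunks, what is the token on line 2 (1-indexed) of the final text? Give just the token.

Hunk 1: at line 2 remove [hfie,jkrok,neiin] add [whttt] -> 9 lines: hhd apji qvk whttt nogz ddh amkom bdafs wafk
Hunk 2: at line 5 remove [ddh,amkom] add [nhviu] -> 8 lines: hhd apji qvk whttt nogz nhviu bdafs wafk
Hunk 3: at line 3 remove [whttt,nogz] add [lcvpt] -> 7 lines: hhd apji qvk lcvpt nhviu bdafs wafk
Hunk 4: at line 2 remove [qvk,lcvpt] add [ypql] -> 6 lines: hhd apji ypql nhviu bdafs wafk
Hunk 5: at line 1 remove [ypql,nhviu] add [cug,vgwmv] -> 6 lines: hhd apji cug vgwmv bdafs wafk
Hunk 6: at line 1 remove [cug,vgwmv] add [pxn,pobk] -> 6 lines: hhd apji pxn pobk bdafs wafk
Hunk 7: at line 1 remove [apji,pxn,pobk] add [zrfx] -> 4 lines: hhd zrfx bdafs wafk
Final line 2: zrfx

Answer: zrfx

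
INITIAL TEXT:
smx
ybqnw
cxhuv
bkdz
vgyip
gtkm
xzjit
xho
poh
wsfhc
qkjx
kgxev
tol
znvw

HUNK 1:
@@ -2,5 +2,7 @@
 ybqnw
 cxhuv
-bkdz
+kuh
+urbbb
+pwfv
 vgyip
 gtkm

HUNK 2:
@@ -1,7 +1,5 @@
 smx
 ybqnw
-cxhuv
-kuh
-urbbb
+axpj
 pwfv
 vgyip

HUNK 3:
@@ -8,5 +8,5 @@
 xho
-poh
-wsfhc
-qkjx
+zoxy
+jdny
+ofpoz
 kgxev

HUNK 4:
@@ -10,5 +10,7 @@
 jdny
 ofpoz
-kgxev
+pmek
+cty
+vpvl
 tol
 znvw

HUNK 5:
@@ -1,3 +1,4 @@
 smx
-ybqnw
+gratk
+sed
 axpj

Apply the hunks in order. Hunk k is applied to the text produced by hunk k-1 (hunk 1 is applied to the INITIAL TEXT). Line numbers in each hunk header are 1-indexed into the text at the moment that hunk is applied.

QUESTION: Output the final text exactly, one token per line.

Answer: smx
gratk
sed
axpj
pwfv
vgyip
gtkm
xzjit
xho
zoxy
jdny
ofpoz
pmek
cty
vpvl
tol
znvw

Derivation:
Hunk 1: at line 2 remove [bkdz] add [kuh,urbbb,pwfv] -> 16 lines: smx ybqnw cxhuv kuh urbbb pwfv vgyip gtkm xzjit xho poh wsfhc qkjx kgxev tol znvw
Hunk 2: at line 1 remove [cxhuv,kuh,urbbb] add [axpj] -> 14 lines: smx ybqnw axpj pwfv vgyip gtkm xzjit xho poh wsfhc qkjx kgxev tol znvw
Hunk 3: at line 8 remove [poh,wsfhc,qkjx] add [zoxy,jdny,ofpoz] -> 14 lines: smx ybqnw axpj pwfv vgyip gtkm xzjit xho zoxy jdny ofpoz kgxev tol znvw
Hunk 4: at line 10 remove [kgxev] add [pmek,cty,vpvl] -> 16 lines: smx ybqnw axpj pwfv vgyip gtkm xzjit xho zoxy jdny ofpoz pmek cty vpvl tol znvw
Hunk 5: at line 1 remove [ybqnw] add [gratk,sed] -> 17 lines: smx gratk sed axpj pwfv vgyip gtkm xzjit xho zoxy jdny ofpoz pmek cty vpvl tol znvw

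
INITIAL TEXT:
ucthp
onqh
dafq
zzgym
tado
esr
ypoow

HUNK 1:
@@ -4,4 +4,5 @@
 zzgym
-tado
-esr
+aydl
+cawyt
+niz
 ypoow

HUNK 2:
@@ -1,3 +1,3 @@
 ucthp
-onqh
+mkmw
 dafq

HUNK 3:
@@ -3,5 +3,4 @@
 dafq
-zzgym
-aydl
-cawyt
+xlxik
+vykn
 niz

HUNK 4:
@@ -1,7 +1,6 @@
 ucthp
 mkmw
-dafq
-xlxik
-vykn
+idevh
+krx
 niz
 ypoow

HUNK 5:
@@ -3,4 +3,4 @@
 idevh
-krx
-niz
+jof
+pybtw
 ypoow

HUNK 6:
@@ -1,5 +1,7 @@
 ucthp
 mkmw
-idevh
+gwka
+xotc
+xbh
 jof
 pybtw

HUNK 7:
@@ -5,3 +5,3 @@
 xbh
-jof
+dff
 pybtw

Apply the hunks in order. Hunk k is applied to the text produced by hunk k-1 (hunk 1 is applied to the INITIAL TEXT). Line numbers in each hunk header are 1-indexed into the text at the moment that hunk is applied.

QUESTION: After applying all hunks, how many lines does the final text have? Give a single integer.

Hunk 1: at line 4 remove [tado,esr] add [aydl,cawyt,niz] -> 8 lines: ucthp onqh dafq zzgym aydl cawyt niz ypoow
Hunk 2: at line 1 remove [onqh] add [mkmw] -> 8 lines: ucthp mkmw dafq zzgym aydl cawyt niz ypoow
Hunk 3: at line 3 remove [zzgym,aydl,cawyt] add [xlxik,vykn] -> 7 lines: ucthp mkmw dafq xlxik vykn niz ypoow
Hunk 4: at line 1 remove [dafq,xlxik,vykn] add [idevh,krx] -> 6 lines: ucthp mkmw idevh krx niz ypoow
Hunk 5: at line 3 remove [krx,niz] add [jof,pybtw] -> 6 lines: ucthp mkmw idevh jof pybtw ypoow
Hunk 6: at line 1 remove [idevh] add [gwka,xotc,xbh] -> 8 lines: ucthp mkmw gwka xotc xbh jof pybtw ypoow
Hunk 7: at line 5 remove [jof] add [dff] -> 8 lines: ucthp mkmw gwka xotc xbh dff pybtw ypoow
Final line count: 8

Answer: 8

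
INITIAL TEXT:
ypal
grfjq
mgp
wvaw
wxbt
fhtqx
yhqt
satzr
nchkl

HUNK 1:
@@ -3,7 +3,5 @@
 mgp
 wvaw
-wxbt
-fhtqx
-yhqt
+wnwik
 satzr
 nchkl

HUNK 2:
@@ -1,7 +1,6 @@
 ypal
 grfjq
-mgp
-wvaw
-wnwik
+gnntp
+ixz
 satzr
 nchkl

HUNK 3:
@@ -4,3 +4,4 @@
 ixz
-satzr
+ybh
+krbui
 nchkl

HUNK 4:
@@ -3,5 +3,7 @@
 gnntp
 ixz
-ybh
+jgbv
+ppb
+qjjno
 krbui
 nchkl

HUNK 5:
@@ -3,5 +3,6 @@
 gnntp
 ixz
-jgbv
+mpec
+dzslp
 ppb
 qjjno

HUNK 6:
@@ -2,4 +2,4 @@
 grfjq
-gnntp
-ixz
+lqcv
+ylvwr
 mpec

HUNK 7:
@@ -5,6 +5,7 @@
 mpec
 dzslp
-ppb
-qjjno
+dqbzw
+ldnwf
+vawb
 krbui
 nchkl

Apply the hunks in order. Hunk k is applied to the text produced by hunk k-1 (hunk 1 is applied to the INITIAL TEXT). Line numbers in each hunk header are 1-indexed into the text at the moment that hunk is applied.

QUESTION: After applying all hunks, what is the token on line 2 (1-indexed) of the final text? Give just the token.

Answer: grfjq

Derivation:
Hunk 1: at line 3 remove [wxbt,fhtqx,yhqt] add [wnwik] -> 7 lines: ypal grfjq mgp wvaw wnwik satzr nchkl
Hunk 2: at line 1 remove [mgp,wvaw,wnwik] add [gnntp,ixz] -> 6 lines: ypal grfjq gnntp ixz satzr nchkl
Hunk 3: at line 4 remove [satzr] add [ybh,krbui] -> 7 lines: ypal grfjq gnntp ixz ybh krbui nchkl
Hunk 4: at line 3 remove [ybh] add [jgbv,ppb,qjjno] -> 9 lines: ypal grfjq gnntp ixz jgbv ppb qjjno krbui nchkl
Hunk 5: at line 3 remove [jgbv] add [mpec,dzslp] -> 10 lines: ypal grfjq gnntp ixz mpec dzslp ppb qjjno krbui nchkl
Hunk 6: at line 2 remove [gnntp,ixz] add [lqcv,ylvwr] -> 10 lines: ypal grfjq lqcv ylvwr mpec dzslp ppb qjjno krbui nchkl
Hunk 7: at line 5 remove [ppb,qjjno] add [dqbzw,ldnwf,vawb] -> 11 lines: ypal grfjq lqcv ylvwr mpec dzslp dqbzw ldnwf vawb krbui nchkl
Final line 2: grfjq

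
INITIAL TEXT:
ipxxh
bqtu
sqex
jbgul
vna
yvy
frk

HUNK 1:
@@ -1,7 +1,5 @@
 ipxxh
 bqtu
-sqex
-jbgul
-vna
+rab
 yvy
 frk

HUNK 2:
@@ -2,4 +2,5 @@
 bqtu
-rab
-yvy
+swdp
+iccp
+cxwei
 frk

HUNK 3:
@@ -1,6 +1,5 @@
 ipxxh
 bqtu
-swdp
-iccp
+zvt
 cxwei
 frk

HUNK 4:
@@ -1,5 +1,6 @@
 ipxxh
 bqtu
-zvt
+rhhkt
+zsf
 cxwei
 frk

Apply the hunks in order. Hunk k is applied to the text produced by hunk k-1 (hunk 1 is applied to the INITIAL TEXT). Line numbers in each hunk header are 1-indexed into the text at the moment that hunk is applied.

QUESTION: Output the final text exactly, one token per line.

Hunk 1: at line 1 remove [sqex,jbgul,vna] add [rab] -> 5 lines: ipxxh bqtu rab yvy frk
Hunk 2: at line 2 remove [rab,yvy] add [swdp,iccp,cxwei] -> 6 lines: ipxxh bqtu swdp iccp cxwei frk
Hunk 3: at line 1 remove [swdp,iccp] add [zvt] -> 5 lines: ipxxh bqtu zvt cxwei frk
Hunk 4: at line 1 remove [zvt] add [rhhkt,zsf] -> 6 lines: ipxxh bqtu rhhkt zsf cxwei frk

Answer: ipxxh
bqtu
rhhkt
zsf
cxwei
frk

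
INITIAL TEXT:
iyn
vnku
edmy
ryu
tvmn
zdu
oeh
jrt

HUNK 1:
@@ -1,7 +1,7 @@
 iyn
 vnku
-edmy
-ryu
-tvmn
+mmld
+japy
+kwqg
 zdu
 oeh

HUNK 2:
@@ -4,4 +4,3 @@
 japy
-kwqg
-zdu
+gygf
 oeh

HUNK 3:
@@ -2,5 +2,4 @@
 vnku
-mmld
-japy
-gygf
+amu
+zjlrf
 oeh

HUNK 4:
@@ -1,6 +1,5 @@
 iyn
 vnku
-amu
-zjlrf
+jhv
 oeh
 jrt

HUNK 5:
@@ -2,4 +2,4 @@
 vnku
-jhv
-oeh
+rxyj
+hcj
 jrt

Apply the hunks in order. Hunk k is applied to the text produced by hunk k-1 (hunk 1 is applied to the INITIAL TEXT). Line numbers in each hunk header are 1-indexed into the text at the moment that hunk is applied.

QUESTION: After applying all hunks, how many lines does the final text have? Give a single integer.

Hunk 1: at line 1 remove [edmy,ryu,tvmn] add [mmld,japy,kwqg] -> 8 lines: iyn vnku mmld japy kwqg zdu oeh jrt
Hunk 2: at line 4 remove [kwqg,zdu] add [gygf] -> 7 lines: iyn vnku mmld japy gygf oeh jrt
Hunk 3: at line 2 remove [mmld,japy,gygf] add [amu,zjlrf] -> 6 lines: iyn vnku amu zjlrf oeh jrt
Hunk 4: at line 1 remove [amu,zjlrf] add [jhv] -> 5 lines: iyn vnku jhv oeh jrt
Hunk 5: at line 2 remove [jhv,oeh] add [rxyj,hcj] -> 5 lines: iyn vnku rxyj hcj jrt
Final line count: 5

Answer: 5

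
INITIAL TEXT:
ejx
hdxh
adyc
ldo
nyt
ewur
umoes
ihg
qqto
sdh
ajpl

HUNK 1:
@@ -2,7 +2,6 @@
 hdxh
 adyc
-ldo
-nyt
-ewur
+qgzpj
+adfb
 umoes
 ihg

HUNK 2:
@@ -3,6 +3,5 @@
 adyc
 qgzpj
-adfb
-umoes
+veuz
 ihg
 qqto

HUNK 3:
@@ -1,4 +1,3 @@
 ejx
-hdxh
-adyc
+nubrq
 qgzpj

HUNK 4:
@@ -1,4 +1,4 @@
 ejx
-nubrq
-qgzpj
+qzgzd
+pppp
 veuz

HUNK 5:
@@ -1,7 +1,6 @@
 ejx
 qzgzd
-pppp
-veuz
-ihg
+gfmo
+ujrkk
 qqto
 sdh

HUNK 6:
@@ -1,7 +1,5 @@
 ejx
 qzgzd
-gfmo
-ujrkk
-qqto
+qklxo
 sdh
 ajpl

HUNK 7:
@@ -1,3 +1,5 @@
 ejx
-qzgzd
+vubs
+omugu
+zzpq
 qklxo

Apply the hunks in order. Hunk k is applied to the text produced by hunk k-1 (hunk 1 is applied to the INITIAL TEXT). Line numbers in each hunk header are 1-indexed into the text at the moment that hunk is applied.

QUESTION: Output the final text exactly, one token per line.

Hunk 1: at line 2 remove [ldo,nyt,ewur] add [qgzpj,adfb] -> 10 lines: ejx hdxh adyc qgzpj adfb umoes ihg qqto sdh ajpl
Hunk 2: at line 3 remove [adfb,umoes] add [veuz] -> 9 lines: ejx hdxh adyc qgzpj veuz ihg qqto sdh ajpl
Hunk 3: at line 1 remove [hdxh,adyc] add [nubrq] -> 8 lines: ejx nubrq qgzpj veuz ihg qqto sdh ajpl
Hunk 4: at line 1 remove [nubrq,qgzpj] add [qzgzd,pppp] -> 8 lines: ejx qzgzd pppp veuz ihg qqto sdh ajpl
Hunk 5: at line 1 remove [pppp,veuz,ihg] add [gfmo,ujrkk] -> 7 lines: ejx qzgzd gfmo ujrkk qqto sdh ajpl
Hunk 6: at line 1 remove [gfmo,ujrkk,qqto] add [qklxo] -> 5 lines: ejx qzgzd qklxo sdh ajpl
Hunk 7: at line 1 remove [qzgzd] add [vubs,omugu,zzpq] -> 7 lines: ejx vubs omugu zzpq qklxo sdh ajpl

Answer: ejx
vubs
omugu
zzpq
qklxo
sdh
ajpl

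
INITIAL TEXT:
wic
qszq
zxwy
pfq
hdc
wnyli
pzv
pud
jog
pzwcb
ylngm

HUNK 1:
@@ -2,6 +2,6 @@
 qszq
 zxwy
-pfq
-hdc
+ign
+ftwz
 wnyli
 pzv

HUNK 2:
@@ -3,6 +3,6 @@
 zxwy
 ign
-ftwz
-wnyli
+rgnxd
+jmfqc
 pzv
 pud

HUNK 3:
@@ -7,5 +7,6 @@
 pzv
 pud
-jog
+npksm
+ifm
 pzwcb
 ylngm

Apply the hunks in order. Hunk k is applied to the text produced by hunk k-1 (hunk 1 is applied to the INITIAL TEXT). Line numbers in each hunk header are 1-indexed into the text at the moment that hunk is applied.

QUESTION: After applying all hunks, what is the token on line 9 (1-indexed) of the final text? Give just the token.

Answer: npksm

Derivation:
Hunk 1: at line 2 remove [pfq,hdc] add [ign,ftwz] -> 11 lines: wic qszq zxwy ign ftwz wnyli pzv pud jog pzwcb ylngm
Hunk 2: at line 3 remove [ftwz,wnyli] add [rgnxd,jmfqc] -> 11 lines: wic qszq zxwy ign rgnxd jmfqc pzv pud jog pzwcb ylngm
Hunk 3: at line 7 remove [jog] add [npksm,ifm] -> 12 lines: wic qszq zxwy ign rgnxd jmfqc pzv pud npksm ifm pzwcb ylngm
Final line 9: npksm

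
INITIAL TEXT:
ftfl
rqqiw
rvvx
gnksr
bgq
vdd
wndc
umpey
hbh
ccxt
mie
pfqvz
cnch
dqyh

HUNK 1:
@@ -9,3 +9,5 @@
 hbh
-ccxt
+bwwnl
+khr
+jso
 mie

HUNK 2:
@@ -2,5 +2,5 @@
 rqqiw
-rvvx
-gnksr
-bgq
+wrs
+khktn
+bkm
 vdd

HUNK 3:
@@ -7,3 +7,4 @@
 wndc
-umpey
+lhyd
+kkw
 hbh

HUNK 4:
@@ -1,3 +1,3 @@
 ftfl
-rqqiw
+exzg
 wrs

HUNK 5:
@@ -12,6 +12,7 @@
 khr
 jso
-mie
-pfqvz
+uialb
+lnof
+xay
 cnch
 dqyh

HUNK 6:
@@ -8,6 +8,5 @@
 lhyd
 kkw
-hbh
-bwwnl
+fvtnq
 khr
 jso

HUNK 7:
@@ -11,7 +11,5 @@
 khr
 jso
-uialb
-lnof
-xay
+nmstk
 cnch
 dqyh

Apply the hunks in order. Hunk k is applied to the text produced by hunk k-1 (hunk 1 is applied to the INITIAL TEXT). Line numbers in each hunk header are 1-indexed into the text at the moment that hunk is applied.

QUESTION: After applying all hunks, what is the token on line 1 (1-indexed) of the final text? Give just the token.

Answer: ftfl

Derivation:
Hunk 1: at line 9 remove [ccxt] add [bwwnl,khr,jso] -> 16 lines: ftfl rqqiw rvvx gnksr bgq vdd wndc umpey hbh bwwnl khr jso mie pfqvz cnch dqyh
Hunk 2: at line 2 remove [rvvx,gnksr,bgq] add [wrs,khktn,bkm] -> 16 lines: ftfl rqqiw wrs khktn bkm vdd wndc umpey hbh bwwnl khr jso mie pfqvz cnch dqyh
Hunk 3: at line 7 remove [umpey] add [lhyd,kkw] -> 17 lines: ftfl rqqiw wrs khktn bkm vdd wndc lhyd kkw hbh bwwnl khr jso mie pfqvz cnch dqyh
Hunk 4: at line 1 remove [rqqiw] add [exzg] -> 17 lines: ftfl exzg wrs khktn bkm vdd wndc lhyd kkw hbh bwwnl khr jso mie pfqvz cnch dqyh
Hunk 5: at line 12 remove [mie,pfqvz] add [uialb,lnof,xay] -> 18 lines: ftfl exzg wrs khktn bkm vdd wndc lhyd kkw hbh bwwnl khr jso uialb lnof xay cnch dqyh
Hunk 6: at line 8 remove [hbh,bwwnl] add [fvtnq] -> 17 lines: ftfl exzg wrs khktn bkm vdd wndc lhyd kkw fvtnq khr jso uialb lnof xay cnch dqyh
Hunk 7: at line 11 remove [uialb,lnof,xay] add [nmstk] -> 15 lines: ftfl exzg wrs khktn bkm vdd wndc lhyd kkw fvtnq khr jso nmstk cnch dqyh
Final line 1: ftfl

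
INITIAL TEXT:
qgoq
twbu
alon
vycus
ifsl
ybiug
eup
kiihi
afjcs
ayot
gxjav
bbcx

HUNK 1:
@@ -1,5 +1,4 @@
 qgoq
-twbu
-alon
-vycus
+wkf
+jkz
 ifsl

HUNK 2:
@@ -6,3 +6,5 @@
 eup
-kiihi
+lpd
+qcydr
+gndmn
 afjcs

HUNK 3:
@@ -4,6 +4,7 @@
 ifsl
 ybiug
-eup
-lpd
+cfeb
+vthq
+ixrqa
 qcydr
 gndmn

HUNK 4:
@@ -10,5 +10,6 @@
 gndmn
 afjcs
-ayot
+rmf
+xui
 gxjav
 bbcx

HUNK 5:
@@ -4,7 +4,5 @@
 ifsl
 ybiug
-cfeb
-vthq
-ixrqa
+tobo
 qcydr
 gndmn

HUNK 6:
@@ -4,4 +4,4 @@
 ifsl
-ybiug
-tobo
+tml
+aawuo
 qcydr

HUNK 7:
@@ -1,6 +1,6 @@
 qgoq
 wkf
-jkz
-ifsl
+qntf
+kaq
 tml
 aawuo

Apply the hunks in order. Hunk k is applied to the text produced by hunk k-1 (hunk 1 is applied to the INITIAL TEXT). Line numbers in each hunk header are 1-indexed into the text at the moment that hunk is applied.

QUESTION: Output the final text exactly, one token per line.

Answer: qgoq
wkf
qntf
kaq
tml
aawuo
qcydr
gndmn
afjcs
rmf
xui
gxjav
bbcx

Derivation:
Hunk 1: at line 1 remove [twbu,alon,vycus] add [wkf,jkz] -> 11 lines: qgoq wkf jkz ifsl ybiug eup kiihi afjcs ayot gxjav bbcx
Hunk 2: at line 6 remove [kiihi] add [lpd,qcydr,gndmn] -> 13 lines: qgoq wkf jkz ifsl ybiug eup lpd qcydr gndmn afjcs ayot gxjav bbcx
Hunk 3: at line 4 remove [eup,lpd] add [cfeb,vthq,ixrqa] -> 14 lines: qgoq wkf jkz ifsl ybiug cfeb vthq ixrqa qcydr gndmn afjcs ayot gxjav bbcx
Hunk 4: at line 10 remove [ayot] add [rmf,xui] -> 15 lines: qgoq wkf jkz ifsl ybiug cfeb vthq ixrqa qcydr gndmn afjcs rmf xui gxjav bbcx
Hunk 5: at line 4 remove [cfeb,vthq,ixrqa] add [tobo] -> 13 lines: qgoq wkf jkz ifsl ybiug tobo qcydr gndmn afjcs rmf xui gxjav bbcx
Hunk 6: at line 4 remove [ybiug,tobo] add [tml,aawuo] -> 13 lines: qgoq wkf jkz ifsl tml aawuo qcydr gndmn afjcs rmf xui gxjav bbcx
Hunk 7: at line 1 remove [jkz,ifsl] add [qntf,kaq] -> 13 lines: qgoq wkf qntf kaq tml aawuo qcydr gndmn afjcs rmf xui gxjav bbcx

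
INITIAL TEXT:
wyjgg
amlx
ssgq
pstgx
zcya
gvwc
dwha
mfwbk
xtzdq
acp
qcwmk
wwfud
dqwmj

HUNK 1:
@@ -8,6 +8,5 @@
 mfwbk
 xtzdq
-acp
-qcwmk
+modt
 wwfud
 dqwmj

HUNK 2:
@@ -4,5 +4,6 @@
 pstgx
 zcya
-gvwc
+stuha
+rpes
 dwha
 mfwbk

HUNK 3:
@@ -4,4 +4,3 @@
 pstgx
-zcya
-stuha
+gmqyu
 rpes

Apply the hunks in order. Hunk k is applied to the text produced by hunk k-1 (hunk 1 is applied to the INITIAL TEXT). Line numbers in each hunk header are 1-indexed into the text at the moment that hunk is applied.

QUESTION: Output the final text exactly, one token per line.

Hunk 1: at line 8 remove [acp,qcwmk] add [modt] -> 12 lines: wyjgg amlx ssgq pstgx zcya gvwc dwha mfwbk xtzdq modt wwfud dqwmj
Hunk 2: at line 4 remove [gvwc] add [stuha,rpes] -> 13 lines: wyjgg amlx ssgq pstgx zcya stuha rpes dwha mfwbk xtzdq modt wwfud dqwmj
Hunk 3: at line 4 remove [zcya,stuha] add [gmqyu] -> 12 lines: wyjgg amlx ssgq pstgx gmqyu rpes dwha mfwbk xtzdq modt wwfud dqwmj

Answer: wyjgg
amlx
ssgq
pstgx
gmqyu
rpes
dwha
mfwbk
xtzdq
modt
wwfud
dqwmj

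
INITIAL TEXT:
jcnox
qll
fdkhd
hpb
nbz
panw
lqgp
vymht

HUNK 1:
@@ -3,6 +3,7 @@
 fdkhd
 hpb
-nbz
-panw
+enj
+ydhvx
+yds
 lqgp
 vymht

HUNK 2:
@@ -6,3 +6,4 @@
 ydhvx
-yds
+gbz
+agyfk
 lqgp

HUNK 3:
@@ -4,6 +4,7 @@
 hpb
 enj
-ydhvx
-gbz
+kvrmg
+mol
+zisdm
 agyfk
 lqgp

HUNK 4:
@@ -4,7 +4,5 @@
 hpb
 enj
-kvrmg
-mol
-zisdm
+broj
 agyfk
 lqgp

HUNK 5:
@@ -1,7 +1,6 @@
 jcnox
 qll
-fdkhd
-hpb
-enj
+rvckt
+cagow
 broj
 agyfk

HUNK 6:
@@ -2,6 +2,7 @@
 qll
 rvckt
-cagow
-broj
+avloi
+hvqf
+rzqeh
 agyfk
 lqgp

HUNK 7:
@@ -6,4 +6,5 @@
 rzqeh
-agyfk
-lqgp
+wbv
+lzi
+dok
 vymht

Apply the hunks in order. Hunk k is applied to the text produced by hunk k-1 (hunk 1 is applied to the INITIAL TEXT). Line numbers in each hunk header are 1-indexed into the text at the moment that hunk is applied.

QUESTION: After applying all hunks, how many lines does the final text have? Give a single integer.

Answer: 10

Derivation:
Hunk 1: at line 3 remove [nbz,panw] add [enj,ydhvx,yds] -> 9 lines: jcnox qll fdkhd hpb enj ydhvx yds lqgp vymht
Hunk 2: at line 6 remove [yds] add [gbz,agyfk] -> 10 lines: jcnox qll fdkhd hpb enj ydhvx gbz agyfk lqgp vymht
Hunk 3: at line 4 remove [ydhvx,gbz] add [kvrmg,mol,zisdm] -> 11 lines: jcnox qll fdkhd hpb enj kvrmg mol zisdm agyfk lqgp vymht
Hunk 4: at line 4 remove [kvrmg,mol,zisdm] add [broj] -> 9 lines: jcnox qll fdkhd hpb enj broj agyfk lqgp vymht
Hunk 5: at line 1 remove [fdkhd,hpb,enj] add [rvckt,cagow] -> 8 lines: jcnox qll rvckt cagow broj agyfk lqgp vymht
Hunk 6: at line 2 remove [cagow,broj] add [avloi,hvqf,rzqeh] -> 9 lines: jcnox qll rvckt avloi hvqf rzqeh agyfk lqgp vymht
Hunk 7: at line 6 remove [agyfk,lqgp] add [wbv,lzi,dok] -> 10 lines: jcnox qll rvckt avloi hvqf rzqeh wbv lzi dok vymht
Final line count: 10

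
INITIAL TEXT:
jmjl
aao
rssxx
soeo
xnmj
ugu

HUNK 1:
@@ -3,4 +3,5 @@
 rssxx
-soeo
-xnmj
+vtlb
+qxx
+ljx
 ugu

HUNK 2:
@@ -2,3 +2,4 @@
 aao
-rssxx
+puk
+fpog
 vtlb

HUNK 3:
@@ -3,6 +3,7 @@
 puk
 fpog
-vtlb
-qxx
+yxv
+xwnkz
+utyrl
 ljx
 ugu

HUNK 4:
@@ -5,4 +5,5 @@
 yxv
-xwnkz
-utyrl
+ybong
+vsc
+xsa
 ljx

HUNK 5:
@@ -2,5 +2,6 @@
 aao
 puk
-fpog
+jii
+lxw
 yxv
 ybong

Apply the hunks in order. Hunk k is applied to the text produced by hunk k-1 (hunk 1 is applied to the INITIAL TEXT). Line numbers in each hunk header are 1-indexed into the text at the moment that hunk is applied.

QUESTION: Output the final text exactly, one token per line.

Hunk 1: at line 3 remove [soeo,xnmj] add [vtlb,qxx,ljx] -> 7 lines: jmjl aao rssxx vtlb qxx ljx ugu
Hunk 2: at line 2 remove [rssxx] add [puk,fpog] -> 8 lines: jmjl aao puk fpog vtlb qxx ljx ugu
Hunk 3: at line 3 remove [vtlb,qxx] add [yxv,xwnkz,utyrl] -> 9 lines: jmjl aao puk fpog yxv xwnkz utyrl ljx ugu
Hunk 4: at line 5 remove [xwnkz,utyrl] add [ybong,vsc,xsa] -> 10 lines: jmjl aao puk fpog yxv ybong vsc xsa ljx ugu
Hunk 5: at line 2 remove [fpog] add [jii,lxw] -> 11 lines: jmjl aao puk jii lxw yxv ybong vsc xsa ljx ugu

Answer: jmjl
aao
puk
jii
lxw
yxv
ybong
vsc
xsa
ljx
ugu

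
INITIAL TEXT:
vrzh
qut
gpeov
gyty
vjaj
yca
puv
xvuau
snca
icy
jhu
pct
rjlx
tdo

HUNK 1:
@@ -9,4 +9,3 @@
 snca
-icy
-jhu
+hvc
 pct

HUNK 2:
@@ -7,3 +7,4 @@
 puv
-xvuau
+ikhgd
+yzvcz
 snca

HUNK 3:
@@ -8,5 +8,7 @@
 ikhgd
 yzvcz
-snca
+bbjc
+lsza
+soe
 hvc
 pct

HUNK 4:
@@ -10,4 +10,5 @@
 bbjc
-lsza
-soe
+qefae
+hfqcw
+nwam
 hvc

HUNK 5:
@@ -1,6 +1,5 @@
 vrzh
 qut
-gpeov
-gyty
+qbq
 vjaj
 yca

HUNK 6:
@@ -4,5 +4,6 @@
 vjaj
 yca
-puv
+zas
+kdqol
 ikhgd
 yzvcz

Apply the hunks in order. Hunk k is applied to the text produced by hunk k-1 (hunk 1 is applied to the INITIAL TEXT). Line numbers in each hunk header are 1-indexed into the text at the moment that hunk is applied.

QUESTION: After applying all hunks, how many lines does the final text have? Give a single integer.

Answer: 17

Derivation:
Hunk 1: at line 9 remove [icy,jhu] add [hvc] -> 13 lines: vrzh qut gpeov gyty vjaj yca puv xvuau snca hvc pct rjlx tdo
Hunk 2: at line 7 remove [xvuau] add [ikhgd,yzvcz] -> 14 lines: vrzh qut gpeov gyty vjaj yca puv ikhgd yzvcz snca hvc pct rjlx tdo
Hunk 3: at line 8 remove [snca] add [bbjc,lsza,soe] -> 16 lines: vrzh qut gpeov gyty vjaj yca puv ikhgd yzvcz bbjc lsza soe hvc pct rjlx tdo
Hunk 4: at line 10 remove [lsza,soe] add [qefae,hfqcw,nwam] -> 17 lines: vrzh qut gpeov gyty vjaj yca puv ikhgd yzvcz bbjc qefae hfqcw nwam hvc pct rjlx tdo
Hunk 5: at line 1 remove [gpeov,gyty] add [qbq] -> 16 lines: vrzh qut qbq vjaj yca puv ikhgd yzvcz bbjc qefae hfqcw nwam hvc pct rjlx tdo
Hunk 6: at line 4 remove [puv] add [zas,kdqol] -> 17 lines: vrzh qut qbq vjaj yca zas kdqol ikhgd yzvcz bbjc qefae hfqcw nwam hvc pct rjlx tdo
Final line count: 17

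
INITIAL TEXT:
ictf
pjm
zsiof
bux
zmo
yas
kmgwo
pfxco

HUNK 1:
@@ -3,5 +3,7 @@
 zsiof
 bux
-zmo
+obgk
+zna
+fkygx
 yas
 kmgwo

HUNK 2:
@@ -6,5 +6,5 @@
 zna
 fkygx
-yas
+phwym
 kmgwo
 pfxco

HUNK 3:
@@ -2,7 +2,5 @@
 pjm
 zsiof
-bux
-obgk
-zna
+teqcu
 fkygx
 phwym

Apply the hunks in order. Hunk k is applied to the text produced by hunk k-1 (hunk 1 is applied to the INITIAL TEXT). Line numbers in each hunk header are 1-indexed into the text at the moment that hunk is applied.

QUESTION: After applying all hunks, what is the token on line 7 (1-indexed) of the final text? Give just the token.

Answer: kmgwo

Derivation:
Hunk 1: at line 3 remove [zmo] add [obgk,zna,fkygx] -> 10 lines: ictf pjm zsiof bux obgk zna fkygx yas kmgwo pfxco
Hunk 2: at line 6 remove [yas] add [phwym] -> 10 lines: ictf pjm zsiof bux obgk zna fkygx phwym kmgwo pfxco
Hunk 3: at line 2 remove [bux,obgk,zna] add [teqcu] -> 8 lines: ictf pjm zsiof teqcu fkygx phwym kmgwo pfxco
Final line 7: kmgwo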